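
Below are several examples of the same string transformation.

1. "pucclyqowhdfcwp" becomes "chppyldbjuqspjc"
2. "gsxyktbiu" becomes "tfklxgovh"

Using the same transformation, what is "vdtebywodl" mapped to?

iqgroljbqy

Each output is the input with this applied: shift every letter 13 places forward in the alphabet (wrapping around) — i.e. ROT13.
So "vdtebywodl" becomes "iqgroljbqy".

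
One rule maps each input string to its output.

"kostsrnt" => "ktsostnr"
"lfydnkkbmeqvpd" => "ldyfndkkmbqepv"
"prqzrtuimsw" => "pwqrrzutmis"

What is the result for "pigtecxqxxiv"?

In each case the input is transformed by: move the last character to the front, then swap each adjacent pair of characters (1↔2, 3↔4, ...).
Working it through for "pigtecxqxxiv": intermediate "vpigtecxqxxi", final "pvgietxcxqix".

pvgietxcxqix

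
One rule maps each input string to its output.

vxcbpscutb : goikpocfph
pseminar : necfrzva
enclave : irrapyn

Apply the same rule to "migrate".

The rule is to shift every letter 13 places forward in the alphabet (wrapping around) — i.e. ROT13, then move the last 2 characters to the front (rotate right by 2).
On "migrate": the first step gives "zvtengr", and the second then gives "grzvten".

grzvten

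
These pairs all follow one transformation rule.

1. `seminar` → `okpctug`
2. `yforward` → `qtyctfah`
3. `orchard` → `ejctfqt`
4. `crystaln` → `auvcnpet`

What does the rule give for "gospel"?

urgniq

The rule is to move the first 2 characters to the end (rotate left by 2), then shift every letter 2 places forward in the alphabet (wrapping around).
Applying both steps to "gospel": "spelgo", then "urgniq".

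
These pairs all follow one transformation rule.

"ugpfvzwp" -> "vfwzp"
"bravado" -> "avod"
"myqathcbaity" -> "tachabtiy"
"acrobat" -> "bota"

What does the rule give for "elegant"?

In each case the input is transformed by: delete the first 3 characters, then swap each adjacent pair of characters (1↔2, 3↔4, ...).
Working it through for "elegant": intermediate "gant", final "agtn".

agtn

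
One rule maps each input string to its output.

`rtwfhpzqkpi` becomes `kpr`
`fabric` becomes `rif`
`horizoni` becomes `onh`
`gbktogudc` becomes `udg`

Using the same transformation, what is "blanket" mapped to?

What's happening: swap the first and last characters, then keep only the last 3 characters.
On "blanket": the first step gives "tlankeb", and the second then gives "keb".

keb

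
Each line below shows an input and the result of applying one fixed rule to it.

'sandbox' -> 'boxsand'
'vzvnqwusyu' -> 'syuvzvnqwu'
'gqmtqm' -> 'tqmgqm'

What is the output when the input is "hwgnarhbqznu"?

znuhwgnarhbq

Looking at the pairs, the operation is to move the last 3 characters to the front (rotate right by 3).
On "hwgnarhbqznu" that produces "znuhwgnarhbq".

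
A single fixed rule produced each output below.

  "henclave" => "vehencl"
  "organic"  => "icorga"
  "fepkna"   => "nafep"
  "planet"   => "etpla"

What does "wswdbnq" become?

Rule — move the last 2 characters to the front (rotate right by 2), then delete the last character.
"wswdbnq" → "nqwswdb" → "nqwswd".

nqwswd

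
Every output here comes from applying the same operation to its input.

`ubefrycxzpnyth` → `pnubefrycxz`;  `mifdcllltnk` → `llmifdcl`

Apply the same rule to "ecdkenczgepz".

zgecdkenc

Rule — delete the last 3 characters, then move the last 2 characters to the front (rotate right by 2).
Starting from "ecdkenczgepz": after the first operation, "ecdkenczg"; after the second, "zgecdkenc".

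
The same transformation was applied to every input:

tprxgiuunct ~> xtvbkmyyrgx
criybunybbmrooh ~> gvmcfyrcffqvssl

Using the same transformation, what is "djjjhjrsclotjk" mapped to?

hnnnlnvwgpsxno

The pattern: shift every letter 4 places forward in the alphabet (wrapping around).
Applying that to "djjjhjrsclotjk" gives "hnnnlnvwgpsxno".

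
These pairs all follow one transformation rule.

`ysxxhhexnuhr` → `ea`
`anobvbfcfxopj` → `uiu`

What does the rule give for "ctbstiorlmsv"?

Looking at the pairs, the operation is to shift every letter 6 places forward in the alphabet (wrapping around), then keep only the vowels.
"ctbstiorlmsv" → "izhyzouxrsyb" → "iou".

iou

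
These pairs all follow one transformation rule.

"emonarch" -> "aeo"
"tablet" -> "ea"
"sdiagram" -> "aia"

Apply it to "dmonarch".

ao

Rule — swap the front and back halves of the string, then keep only the vowels.
For "dmonarch" the result is "ao".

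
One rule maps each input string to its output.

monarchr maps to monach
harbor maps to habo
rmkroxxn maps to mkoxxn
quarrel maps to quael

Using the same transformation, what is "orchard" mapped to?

In each case the input is transformed by: remove every "r".
Applying that to "orchard" gives "ochad".

ochad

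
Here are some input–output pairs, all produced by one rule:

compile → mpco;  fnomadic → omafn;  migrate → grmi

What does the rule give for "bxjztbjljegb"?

In each case the input is transformed by: delete the last 3 characters, then move the first 2 characters to the end (rotate left by 2).
On "bxjztbjljegb": the first step gives "bxjztbjlj", and the second then gives "jztbjljbx".

jztbjljbx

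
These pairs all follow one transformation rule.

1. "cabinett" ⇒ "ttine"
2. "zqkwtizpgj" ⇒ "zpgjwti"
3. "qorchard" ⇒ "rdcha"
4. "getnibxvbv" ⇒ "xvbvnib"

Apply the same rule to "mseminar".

armin

The pattern: delete the first 3 characters, then move the first 3 characters to the end (rotate left by 3).
On "mseminar" that produces "armin".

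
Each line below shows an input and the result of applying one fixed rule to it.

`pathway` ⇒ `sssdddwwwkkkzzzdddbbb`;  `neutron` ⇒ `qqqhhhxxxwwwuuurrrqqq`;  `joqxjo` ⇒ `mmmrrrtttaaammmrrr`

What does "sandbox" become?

The pattern: repeat every character 3 times, then shift every letter 3 places forward in the alphabet (wrapping around).
Applying both steps to "sandbox": "sssaaannndddbbboooxxx", then "vvvdddqqqgggeeerrraaa".

vvvdddqqqgggeeerrraaa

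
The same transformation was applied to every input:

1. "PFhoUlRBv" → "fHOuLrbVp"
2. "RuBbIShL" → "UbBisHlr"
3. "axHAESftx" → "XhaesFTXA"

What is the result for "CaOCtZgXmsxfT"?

AocTzGxMSXFtc

The pattern: flip the case of every letter, then move the first character to the end.
"CaOCtZgXmsxfT" → "cAocTzGxMSXFt" → "AocTzGxMSXFtc".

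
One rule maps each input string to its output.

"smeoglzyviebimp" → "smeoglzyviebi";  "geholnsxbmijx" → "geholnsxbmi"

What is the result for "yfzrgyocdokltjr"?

yfzrgyocdoklt

The pattern: delete the last 2 characters.
On "yfzrgyocdokltjr" that produces "yfzrgyocdoklt".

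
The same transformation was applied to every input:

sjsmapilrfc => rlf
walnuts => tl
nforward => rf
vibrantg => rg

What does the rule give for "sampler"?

pe

In each case the input is transformed by: sort the characters into reverse alphabetical order, then keep one character in every 3, starting at position 3 (positions 3rd, 6th, 9th, ...).
"sampler" → "pe".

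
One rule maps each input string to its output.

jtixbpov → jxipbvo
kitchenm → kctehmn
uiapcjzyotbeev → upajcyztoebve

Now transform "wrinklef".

wnilkfe

Rule — swap each adjacent pair of characters (1↔2, 3↔4, ...), then delete the first character.
On "wrinklef": the first step gives "rwnilkfe", and the second then gives "wnilkfe".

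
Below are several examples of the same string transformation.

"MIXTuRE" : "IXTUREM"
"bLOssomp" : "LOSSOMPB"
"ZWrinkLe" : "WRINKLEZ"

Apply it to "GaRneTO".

Looking at the pairs, the operation is to move the first character to the end, then convert every letter to uppercase.
Doing the same to "GaRneTO": "ARNETOG".

ARNETOG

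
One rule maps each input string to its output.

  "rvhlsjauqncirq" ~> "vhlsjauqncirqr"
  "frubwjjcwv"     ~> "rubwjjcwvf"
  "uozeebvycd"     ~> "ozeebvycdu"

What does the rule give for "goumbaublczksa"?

oumbaublczksag

The pattern: move the first character to the end.
So "goumbaublczksa" becomes "oumbaublczksag".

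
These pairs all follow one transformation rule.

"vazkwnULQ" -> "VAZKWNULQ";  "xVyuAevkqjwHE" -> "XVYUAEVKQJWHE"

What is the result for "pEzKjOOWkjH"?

PEZKJOOWKJH

Rule — convert every letter to uppercase.
Applying that to "pEzKjOOWkjH" gives "PEZKJOOWKJH".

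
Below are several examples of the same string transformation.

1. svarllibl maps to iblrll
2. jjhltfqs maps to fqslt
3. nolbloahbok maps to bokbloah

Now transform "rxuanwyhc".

yhcanw

The rule is to delete the first 3 characters, then move the last 3 characters to the front (rotate right by 3).
Working it through for "rxuanwyhc": intermediate "anwyhc", final "yhcanw".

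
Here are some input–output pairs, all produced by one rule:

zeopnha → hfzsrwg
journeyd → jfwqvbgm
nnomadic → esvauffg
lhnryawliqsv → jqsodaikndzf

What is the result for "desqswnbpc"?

Each output is the input with this applied: move the first 3 characters to the end (rotate left by 3), then shift every letter 8 places backward in the alphabet (wrapping around).
On "desqswnbpc": the first step gives "qswnbpcdes", and the second then gives "ikofthuvwk".
(Check on "lhnryawliqsv": → "ryawliqsvlhn" → "jqsodaikndzf" ✓)

ikofthuvwk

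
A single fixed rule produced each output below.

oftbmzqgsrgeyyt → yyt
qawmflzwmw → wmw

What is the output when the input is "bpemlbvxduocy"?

The pattern: keep only the last 3 characters.
"bpemlbvxduocy" → "ocy".

ocy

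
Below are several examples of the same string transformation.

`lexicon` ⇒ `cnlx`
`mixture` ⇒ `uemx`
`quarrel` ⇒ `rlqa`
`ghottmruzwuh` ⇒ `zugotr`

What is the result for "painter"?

trpi

Looking at the pairs, the operation is to keep every other character starting from the first (positions 1st, 3rd, 5th, ...), then move the last 2 characters to the front (rotate right by 2).
"painter" → "pitr" → "trpi".
(Check on "mixture": → "mxue" → "uemx" ✓)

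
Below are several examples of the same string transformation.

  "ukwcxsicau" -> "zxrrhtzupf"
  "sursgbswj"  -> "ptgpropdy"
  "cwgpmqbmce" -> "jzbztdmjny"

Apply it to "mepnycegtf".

dqcjbmkvzb

The transformation: move the last 3 characters to the front (rotate right by 3), then shift every letter 3 places backward in the alphabet (wrapping around).
For "mepnycegtf", step one produces "gtfmepnyce"; step two turns that into "dqcjbmkvzb".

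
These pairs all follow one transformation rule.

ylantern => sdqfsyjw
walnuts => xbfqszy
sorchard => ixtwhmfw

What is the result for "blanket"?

ygqfspj

What's happening: shift every letter 5 places forward in the alphabet (wrapping around), then move the last character to the front.
Working it through for "blanket": intermediate "gqfspjy", final "ygqfspj".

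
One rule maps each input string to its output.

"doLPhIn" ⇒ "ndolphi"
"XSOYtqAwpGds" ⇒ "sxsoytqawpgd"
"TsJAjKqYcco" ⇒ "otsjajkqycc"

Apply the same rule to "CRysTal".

lcrysta

Looking at the pairs, the operation is to move the last character to the front, then convert every letter to lowercase.
For "CRysTal", step one produces "lCRysTa"; step two turns that into "lcrysta".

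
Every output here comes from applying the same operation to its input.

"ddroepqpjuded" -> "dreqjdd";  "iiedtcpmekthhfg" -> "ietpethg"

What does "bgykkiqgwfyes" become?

bykqwys

The transformation: keep every other character starting from the first (positions 1st, 3rd, 5th, ...).
For "bgykkiqgwfyes" the result is "bykqwys".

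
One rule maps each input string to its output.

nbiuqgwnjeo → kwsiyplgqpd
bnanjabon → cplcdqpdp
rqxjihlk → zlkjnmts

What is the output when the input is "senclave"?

Each output is the input with this applied: move the first 2 characters to the end (rotate left by 2), then shift every letter 2 places forward in the alphabet (wrapping around).
Working it through for "senclave": intermediate "nclavese", final "pencxgug".

pencxgug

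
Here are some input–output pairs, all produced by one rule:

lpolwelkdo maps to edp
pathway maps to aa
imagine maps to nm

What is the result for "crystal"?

The transformation: move the first 3 characters to the end (rotate left by 3), then keep one character in every 3, starting at position 3 (positions 3rd, 6th, 9th, ...).
Applying both steps to "crystal": "stalcry", then "ar".

ar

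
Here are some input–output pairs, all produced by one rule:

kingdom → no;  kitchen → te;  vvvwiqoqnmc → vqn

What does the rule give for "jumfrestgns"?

In each case the input is transformed by: keep one character in every 3, starting at position 3 (positions 3rd, 6th, 9th, ...).
For "jumfrestgns" the result is "meg".

meg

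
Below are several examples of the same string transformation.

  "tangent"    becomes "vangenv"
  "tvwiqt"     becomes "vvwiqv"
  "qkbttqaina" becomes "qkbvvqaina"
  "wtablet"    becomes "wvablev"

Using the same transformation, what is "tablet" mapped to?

vablev

Each output is the input with this applied: replace every "t" with "v".
For "tablet" the result is "vablev".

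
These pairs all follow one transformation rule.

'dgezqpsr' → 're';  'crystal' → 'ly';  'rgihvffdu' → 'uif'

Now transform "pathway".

yt

The pattern: move the last 3 characters to the front (rotate right by 3), then keep one character in every 3, starting at position 3 (positions 3rd, 6th, 9th, ...).
Applying that to "pathway" gives "yt".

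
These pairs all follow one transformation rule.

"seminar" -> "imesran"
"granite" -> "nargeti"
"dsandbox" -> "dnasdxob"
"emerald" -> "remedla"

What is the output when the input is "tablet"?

The rule is to move the last 3 characters to the front (rotate right by 3), then reverse the string.
For "tablet" the result is "battel".

battel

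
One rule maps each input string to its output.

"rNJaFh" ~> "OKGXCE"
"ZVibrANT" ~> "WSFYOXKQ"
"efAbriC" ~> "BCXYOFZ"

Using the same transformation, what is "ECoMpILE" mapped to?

Looking at the pairs, the operation is to shift every letter 3 places backward in the alphabet (wrapping around), then convert every letter to uppercase.
On "ECoMpILE": the first step gives "BZlJmFIB", and the second then gives "BZLJMFIB".
(Check on "ZVibrANT": → "WSfyoXKQ" → "WSFYOXKQ" ✓)

BZLJMFIB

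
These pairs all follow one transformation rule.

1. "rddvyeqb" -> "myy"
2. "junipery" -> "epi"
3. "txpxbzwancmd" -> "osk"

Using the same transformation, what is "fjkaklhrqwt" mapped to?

The rule is to shift every letter 5 places backward in the alphabet (wrapping around), then keep only the first 3 characters.
So "fjkaklhrqwt" becomes "aef".
(Check on "junipery": → "epidkzmt" → "epi" ✓)

aef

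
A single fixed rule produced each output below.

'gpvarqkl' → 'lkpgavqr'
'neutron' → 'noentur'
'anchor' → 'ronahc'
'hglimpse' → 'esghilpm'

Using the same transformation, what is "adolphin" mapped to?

Rule — move the last 2 characters to the front (rotate right by 2), then swap each adjacent pair of characters (1↔2, 3↔4, ...).
Applying both steps to "adolphin": "inadolph", then "nidalohp".

nidalohp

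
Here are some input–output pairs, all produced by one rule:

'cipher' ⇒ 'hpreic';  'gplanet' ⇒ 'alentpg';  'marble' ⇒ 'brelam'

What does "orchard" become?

hcradro

Each output is the input with this applied: swap each adjacent pair of characters (1↔2, 3↔4, ...), then move the first 2 characters to the end (rotate left by 2).
"orchard" → "rohcrad" → "hcradro".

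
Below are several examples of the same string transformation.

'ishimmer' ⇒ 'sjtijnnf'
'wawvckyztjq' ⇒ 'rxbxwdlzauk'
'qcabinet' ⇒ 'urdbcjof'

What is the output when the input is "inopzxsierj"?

Looking at the pairs, the operation is to shift every letter 1 place forward in the alphabet (wrapping around), then move the last character to the front.
On "inopzxsierj" that produces "kjopqaytjfs".

kjopqaytjfs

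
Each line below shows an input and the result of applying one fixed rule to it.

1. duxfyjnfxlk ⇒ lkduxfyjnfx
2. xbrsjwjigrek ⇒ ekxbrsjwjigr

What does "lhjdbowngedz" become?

dzlhjdbownge

Each output is the input with this applied: move the last 2 characters to the front (rotate right by 2).
For "lhjdbowngedz" the result is "dzlhjdbownge".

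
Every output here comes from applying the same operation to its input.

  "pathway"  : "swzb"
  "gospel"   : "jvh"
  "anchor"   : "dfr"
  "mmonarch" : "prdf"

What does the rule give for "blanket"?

ednw

Each output is the input with this applied: keep every other character starting from the first (positions 1st, 3rd, 5th, ...), then shift every letter 3 places forward in the alphabet (wrapping around).
Working it through for "blanket": intermediate "bakt", final "ednw".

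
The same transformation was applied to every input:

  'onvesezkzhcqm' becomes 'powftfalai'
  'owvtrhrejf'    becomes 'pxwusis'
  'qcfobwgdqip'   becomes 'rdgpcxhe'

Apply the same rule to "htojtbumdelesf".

In each case the input is transformed by: delete the last 3 characters, then shift every letter 1 place forward in the alphabet (wrapping around).
Starting from "htojtbumdelesf": after the first operation, "htojtbumdel"; after the second, "iupkucvnefm".

iupkucvnefm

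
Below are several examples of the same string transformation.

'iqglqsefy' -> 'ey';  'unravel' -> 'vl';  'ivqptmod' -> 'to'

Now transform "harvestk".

et

The rule is to keep every other character starting from the first (positions 1st, 3rd, 5th, ...), then keep only the last 2 characters.
Working it through for "harvestk": intermediate "hret", final "et".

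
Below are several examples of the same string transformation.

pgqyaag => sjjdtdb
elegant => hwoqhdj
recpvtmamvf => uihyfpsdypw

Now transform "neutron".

Looking at the pairs, the operation is to shift every letter 3 places forward in the alphabet (wrapping around), then take characters alternately from the front and the back (1st, last, 2nd, 2nd-last, ...).
Doing the same to "neutron": "qqhrxuw".

qqhrxuw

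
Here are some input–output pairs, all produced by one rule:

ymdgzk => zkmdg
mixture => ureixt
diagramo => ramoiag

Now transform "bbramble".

mblebra

What's happening: delete the first character, then move the first 3 characters to the end (rotate left by 3).
Starting from "bbramble": after the first operation, "bramble"; after the second, "mblebra".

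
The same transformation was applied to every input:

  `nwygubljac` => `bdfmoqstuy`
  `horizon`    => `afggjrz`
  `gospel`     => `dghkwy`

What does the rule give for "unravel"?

The rule is to shift every letter 8 places backward in the alphabet (wrapping around), then sort the characters into alphabetical order.
For "unravel", step one produces "mfjsnwd"; step two turns that into "dfjmnsw".

dfjmnsw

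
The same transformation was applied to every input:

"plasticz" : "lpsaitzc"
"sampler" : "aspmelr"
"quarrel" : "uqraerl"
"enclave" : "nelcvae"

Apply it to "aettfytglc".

Looking at the pairs, the operation is to swap each adjacent pair of characters (1↔2, 3↔4, ...).
So "aettfytglc" becomes "eattyfgtcl".

eattyfgtcl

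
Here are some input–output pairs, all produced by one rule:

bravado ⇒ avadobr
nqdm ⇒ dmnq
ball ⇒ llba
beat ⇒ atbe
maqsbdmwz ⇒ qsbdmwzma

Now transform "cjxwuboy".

In each case the input is transformed by: move the first 2 characters to the end (rotate left by 2).
For "cjxwuboy" the result is "xwuboycj".

xwuboycj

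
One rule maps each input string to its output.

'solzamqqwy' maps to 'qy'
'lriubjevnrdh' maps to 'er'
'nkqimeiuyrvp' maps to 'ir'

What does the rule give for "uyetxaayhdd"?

ad

The rule is to keep one character in every 3, starting at position 1 (positions 1st, 4th, 7th, ...), then delete the first 2 characters.
"uyetxaayhdd" → "utad" → "ad".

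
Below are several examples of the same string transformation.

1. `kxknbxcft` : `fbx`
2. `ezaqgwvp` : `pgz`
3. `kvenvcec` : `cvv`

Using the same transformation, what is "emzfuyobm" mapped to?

bum

The pattern: keep one character in every 3, starting at position 2 (positions 2nd, 5th, 8th, ...), then reverse the string.
Applying both steps to "emzfuyobm": "mub", then "bum".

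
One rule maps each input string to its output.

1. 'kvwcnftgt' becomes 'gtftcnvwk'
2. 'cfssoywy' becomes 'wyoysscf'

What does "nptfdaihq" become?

Looking at the pairs, the operation is to reverse the string, then swap each adjacent pair of characters (1↔2, 3↔4, ...).
On "nptfdaihq": the first step gives "qhiadftpn", and the second then gives "hqaifdptn".

hqaifdptn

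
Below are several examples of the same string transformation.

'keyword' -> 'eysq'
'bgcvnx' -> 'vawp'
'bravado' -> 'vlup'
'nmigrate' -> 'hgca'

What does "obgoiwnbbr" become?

The rule is to shift every letter 6 places backward in the alphabet (wrapping around), then keep only the first 4 characters.
On "obgoiwnbbr": the first step gives "ivaicqhvvl", and the second then gives "ivai".

ivai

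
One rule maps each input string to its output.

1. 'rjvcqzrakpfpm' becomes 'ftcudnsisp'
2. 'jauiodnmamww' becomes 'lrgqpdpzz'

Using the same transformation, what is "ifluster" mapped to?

Each output is the input with this applied: shift every letter 3 places forward in the alphabet (wrapping around), then delete the first 3 characters.
On "ifluster": the first step gives "lioxvwhu", and the second then gives "xvwhu".
(Check on "jauiodnmamww": → "mdxlrgqpdpzz" → "lrgqpdpzz" ✓)

xvwhu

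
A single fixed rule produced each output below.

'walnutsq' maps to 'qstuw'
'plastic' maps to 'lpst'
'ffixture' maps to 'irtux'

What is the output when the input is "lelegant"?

The rule is to sort the characters into alphabetical order, then delete the first 3 characters.
On "lelegant" that produces "gllnt".

gllnt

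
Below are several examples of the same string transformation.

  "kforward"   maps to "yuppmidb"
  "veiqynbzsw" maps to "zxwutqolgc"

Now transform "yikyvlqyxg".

The rule is to shift every letter 2 places backward in the alphabet (wrapping around), then sort the characters into reverse alphabetical order.
"yikyvlqyxg" → "wwwvtojige".

wwwvtojige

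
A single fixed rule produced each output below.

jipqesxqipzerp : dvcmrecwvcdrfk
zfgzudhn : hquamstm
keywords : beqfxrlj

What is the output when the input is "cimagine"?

What's happening: shift every letter 13 places forward in the alphabet (wrapping around) — i.e. ROT13, then swap the front and back halves of the string.
Doing the same to "cimagine": "tvarpvzn".
(Check on "zfgzudhn": → "mstmhqua" → "hquamstm" ✓)

tvarpvzn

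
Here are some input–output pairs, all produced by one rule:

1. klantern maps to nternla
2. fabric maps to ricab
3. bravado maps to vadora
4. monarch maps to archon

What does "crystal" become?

In each case the input is transformed by: delete the first character, then move the first 2 characters to the end (rotate left by 2).
Starting from "crystal": after the first operation, "rystal"; after the second, "stalry".

stalry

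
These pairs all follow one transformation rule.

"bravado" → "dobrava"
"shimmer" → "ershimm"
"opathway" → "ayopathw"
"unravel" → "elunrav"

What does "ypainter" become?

The rule is to move the last 2 characters to the front (rotate right by 2).
For "ypainter" the result is "erypaint".

erypaint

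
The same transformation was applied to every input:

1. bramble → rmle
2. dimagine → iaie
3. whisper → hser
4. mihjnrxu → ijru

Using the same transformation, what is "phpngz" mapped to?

In each case the input is transformed by: swap each adjacent pair of characters (1↔2, 3↔4, ...), then keep every other character starting from the first (positions 1st, 3rd, 5th, ...).
On "phpngz": the first step gives "hpnpzg", and the second then gives "hnz".

hnz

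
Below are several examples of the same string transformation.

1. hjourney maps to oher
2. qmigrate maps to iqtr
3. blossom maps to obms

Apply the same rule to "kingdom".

The pattern: keep every other character starting from the first (positions 1st, 3rd, 5th, ...), then swap each adjacent pair of characters (1↔2, 3↔4, ...).
Doing the same to "kingdom": "nkmd".

nkmd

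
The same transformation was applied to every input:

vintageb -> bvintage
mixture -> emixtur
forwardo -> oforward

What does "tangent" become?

ttangen

The rule is to move the last character to the front.
On "tangent" that produces "ttangen".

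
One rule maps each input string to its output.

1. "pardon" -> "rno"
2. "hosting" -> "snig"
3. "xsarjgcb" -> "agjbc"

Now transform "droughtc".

Rule — swap each adjacent pair of characters (1↔2, 3↔4, ...), then delete the first 3 characters.
For "droughtc" the result is "ohgct".

ohgct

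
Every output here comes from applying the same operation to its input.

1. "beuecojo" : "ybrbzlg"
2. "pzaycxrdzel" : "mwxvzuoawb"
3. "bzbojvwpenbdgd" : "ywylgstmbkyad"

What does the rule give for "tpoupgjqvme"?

qmlrmdgnsj

What's happening: delete the last character, then shift every letter 3 places backward in the alphabet (wrapping around).
Starting from "tpoupgjqvme": after the first operation, "tpoupgjqvm"; after the second, "qmlrmdgnsj".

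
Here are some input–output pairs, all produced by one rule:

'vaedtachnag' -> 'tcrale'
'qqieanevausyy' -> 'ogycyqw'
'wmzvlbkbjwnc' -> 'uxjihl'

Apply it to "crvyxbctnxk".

In each case the input is transformed by: shift every letter 2 places backward in the alphabet (wrapping around), then keep every other character starting from the first (positions 1st, 3rd, 5th, ...).
Starting from "crvyxbctnxk": after the first operation, "aptwvzarlvi"; after the second, "atvali".

atvali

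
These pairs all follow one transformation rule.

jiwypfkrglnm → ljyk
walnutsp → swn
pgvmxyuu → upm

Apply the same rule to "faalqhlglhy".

hfll

The pattern: keep one character in every 3, starting at position 1 (positions 1st, 4th, 7th, ...), then move the last character to the front.
Applying both steps to "faalqhlglhy": "fllh", then "hfll".
(Check on "walnutsp": → "wns" → "swn" ✓)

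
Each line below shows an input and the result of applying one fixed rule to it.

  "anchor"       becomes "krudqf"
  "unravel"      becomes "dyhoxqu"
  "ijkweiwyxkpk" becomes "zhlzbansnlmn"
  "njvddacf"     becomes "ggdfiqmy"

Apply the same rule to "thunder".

Each output is the input with this applied: move the first 3 characters to the end (rotate left by 3), then shift every letter 3 places forward in the alphabet (wrapping around).
For "thunder", step one produces "nderthu"; step two turns that into "qghuwkx".

qghuwkx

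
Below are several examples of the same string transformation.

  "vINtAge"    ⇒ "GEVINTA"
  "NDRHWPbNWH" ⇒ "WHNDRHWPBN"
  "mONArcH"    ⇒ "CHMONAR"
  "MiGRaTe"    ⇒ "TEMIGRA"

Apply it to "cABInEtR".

TRCABINE

Each output is the input with this applied: move the last 2 characters to the front (rotate right by 2), then convert every letter to uppercase.
On "cABInEtR": the first step gives "tRcABInE", and the second then gives "TRCABINE".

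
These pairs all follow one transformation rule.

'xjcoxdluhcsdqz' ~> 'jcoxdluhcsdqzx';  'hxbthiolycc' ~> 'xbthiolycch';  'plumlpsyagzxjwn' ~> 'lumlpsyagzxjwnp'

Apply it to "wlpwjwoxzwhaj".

lpwjwoxzwhajw

What's happening: move the first character to the end.
Doing the same to "wlpwjwoxzwhaj": "lpwjwoxzwhajw".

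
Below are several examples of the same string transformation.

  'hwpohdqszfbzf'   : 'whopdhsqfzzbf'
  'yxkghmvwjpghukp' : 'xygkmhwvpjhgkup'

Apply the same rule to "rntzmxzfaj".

The transformation: swap each adjacent pair of characters (1↔2, 3↔4, ...).
So "rntzmxzfaj" becomes "nrztxmfzja".

nrztxmfzja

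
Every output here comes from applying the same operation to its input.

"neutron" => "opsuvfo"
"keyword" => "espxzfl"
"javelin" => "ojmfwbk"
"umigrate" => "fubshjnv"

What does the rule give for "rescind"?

eojdtfs

What's happening: shift every letter 1 place forward in the alphabet (wrapping around), then reverse the string.
"rescind" → "sftdjoe" → "eojdtfs".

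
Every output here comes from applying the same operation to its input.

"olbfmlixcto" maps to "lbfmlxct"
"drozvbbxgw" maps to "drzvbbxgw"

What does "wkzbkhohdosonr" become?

Each output is the input with this applied: remove every vowel.
Applying that to "wkzbkhohdosonr" gives "wkzbkhhdsnr".

wkzbkhhdsnr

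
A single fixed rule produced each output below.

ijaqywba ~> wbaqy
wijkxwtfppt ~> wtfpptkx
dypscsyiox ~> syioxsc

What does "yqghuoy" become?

oyhu

What's happening: delete the first 3 characters, then move the first 2 characters to the end (rotate left by 2).
Starting from "yqghuoy": after the first operation, "huoy"; after the second, "oyhu".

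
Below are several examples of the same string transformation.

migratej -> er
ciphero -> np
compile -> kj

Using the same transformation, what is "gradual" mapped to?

The rule is to keep one character in every 3, starting at position 3 (positions 3rd, 6th, 9th, ...), then shift every letter 2 places backward in the alphabet (wrapping around).
"gradual" → "aa" → "yy".

yy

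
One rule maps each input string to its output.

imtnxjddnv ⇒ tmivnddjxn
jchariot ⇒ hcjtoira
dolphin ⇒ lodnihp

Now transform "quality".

The transformation: reverse the string, then move the last 3 characters to the front (rotate right by 3).
Doing the same to "quality": "auqytil".
(Check on "dolphin": → "nihplod" → "lodnihp" ✓)

auqytil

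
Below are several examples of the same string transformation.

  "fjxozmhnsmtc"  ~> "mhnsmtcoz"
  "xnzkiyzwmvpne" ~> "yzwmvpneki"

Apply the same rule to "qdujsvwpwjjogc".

vwpwjjogcjs

Looking at the pairs, the operation is to delete the first 3 characters, then move the first 2 characters to the end (rotate left by 2).
"qdujsvwpwjjogc" → "jsvwpwjjogc" → "vwpwjjogcjs".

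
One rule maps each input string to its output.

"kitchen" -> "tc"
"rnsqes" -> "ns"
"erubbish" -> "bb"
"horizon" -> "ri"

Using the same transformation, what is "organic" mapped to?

ga

The pattern: move the last 3 characters to the front (rotate right by 3), then keep only the last 2 characters.
On "organic": the first step gives "nicorga", and the second then gives "ga".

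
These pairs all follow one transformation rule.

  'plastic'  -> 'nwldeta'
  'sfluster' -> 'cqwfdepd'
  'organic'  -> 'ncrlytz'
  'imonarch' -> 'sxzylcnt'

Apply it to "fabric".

Each output is the input with this applied: shift every letter 11 places forward in the alphabet (wrapping around), then swap the first and last characters.
"fabric" → "qlmctn" → "nlmctq".

nlmctq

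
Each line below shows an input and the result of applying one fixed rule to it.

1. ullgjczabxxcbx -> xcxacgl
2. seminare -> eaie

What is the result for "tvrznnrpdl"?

Looking at the pairs, the operation is to keep every other character starting from the second (positions 2nd, 4th, 6th, ...), then reverse the string.
Working it through for "tvrznnrpdl": intermediate "vznpl", final "lpnzv".
(Check on "seminare": → "eiae" → "eaie" ✓)

lpnzv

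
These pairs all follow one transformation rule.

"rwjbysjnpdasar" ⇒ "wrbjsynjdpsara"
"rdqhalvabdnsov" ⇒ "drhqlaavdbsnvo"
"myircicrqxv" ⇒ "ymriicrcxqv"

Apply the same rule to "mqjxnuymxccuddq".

qmxjunmycxucddq

Looking at the pairs, the operation is to swap each adjacent pair of characters (1↔2, 3↔4, ...).
So "mqjxnuymxccuddq" becomes "qmxjunmycxucddq".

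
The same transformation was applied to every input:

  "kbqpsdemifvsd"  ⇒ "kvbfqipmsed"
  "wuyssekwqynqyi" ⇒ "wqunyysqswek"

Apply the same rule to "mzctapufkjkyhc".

The rule is to delete the last 2 characters, then take characters alternately from the front and the back (1st, last, 2nd, 2nd-last, ...).
On "mzctapufkjkyhc": the first step gives "mzctapufkjky", and the second then gives "myzkcjtkafpu".

myzkcjtkafpu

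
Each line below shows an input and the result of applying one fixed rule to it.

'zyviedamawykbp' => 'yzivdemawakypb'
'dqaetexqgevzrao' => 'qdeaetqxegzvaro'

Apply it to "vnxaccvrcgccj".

nvaxccrvgcccj

Rule — swap each adjacent pair of characters (1↔2, 3↔4, ...).
For "vnxaccvrcgccj" the result is "nvaxccrvgcccj".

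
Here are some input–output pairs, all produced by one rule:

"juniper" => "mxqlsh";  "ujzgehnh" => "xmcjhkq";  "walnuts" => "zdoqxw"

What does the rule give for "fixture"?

In each case the input is transformed by: delete the last character, then shift every letter 3 places forward in the alphabet (wrapping around).
"fixture" → "ilawxu".

ilawxu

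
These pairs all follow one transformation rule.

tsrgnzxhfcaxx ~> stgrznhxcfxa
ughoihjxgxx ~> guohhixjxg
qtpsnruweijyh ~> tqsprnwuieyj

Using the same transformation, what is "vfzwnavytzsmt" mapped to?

In each case the input is transformed by: swap each adjacent pair of characters (1↔2, 3↔4, ...), then delete the last character.
Working it through for "vfzwnavytzsmt": intermediate "fvwzanyvztmst", final "fvwzanyvztms".

fvwzanyvztms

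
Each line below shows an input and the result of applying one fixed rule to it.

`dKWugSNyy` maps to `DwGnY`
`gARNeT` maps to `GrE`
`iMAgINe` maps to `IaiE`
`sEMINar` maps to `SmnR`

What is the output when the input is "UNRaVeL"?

urvl

Rule — flip the case of every letter, then keep every other character starting from the first (positions 1st, 3rd, 5th, ...).
For "UNRaVeL", step one produces "unrAvEl"; step two turns that into "urvl".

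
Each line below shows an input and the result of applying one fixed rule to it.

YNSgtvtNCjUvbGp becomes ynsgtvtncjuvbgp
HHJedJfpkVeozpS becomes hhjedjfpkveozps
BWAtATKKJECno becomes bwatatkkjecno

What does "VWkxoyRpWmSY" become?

What's happening: convert every letter to lowercase.
"VWkxoyRpWmSY" → "vwkxoyrpwmsy".

vwkxoyrpwmsy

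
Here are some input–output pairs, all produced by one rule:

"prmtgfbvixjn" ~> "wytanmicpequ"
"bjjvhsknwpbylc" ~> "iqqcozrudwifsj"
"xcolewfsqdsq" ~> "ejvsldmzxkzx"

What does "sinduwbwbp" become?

zpukbdidiw

Each output is the input with this applied: shift every letter 7 places forward in the alphabet (wrapping around).
Doing the same to "sinduwbwbp": "zpukbdidiw".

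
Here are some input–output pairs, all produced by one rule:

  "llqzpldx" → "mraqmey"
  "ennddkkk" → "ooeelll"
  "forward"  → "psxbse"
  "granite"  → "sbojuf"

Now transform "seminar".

fnjobs

The rule is to delete the first character, then shift every letter 1 place forward in the alphabet (wrapping around).
On "seminar": the first step gives "eminar", and the second then gives "fnjobs".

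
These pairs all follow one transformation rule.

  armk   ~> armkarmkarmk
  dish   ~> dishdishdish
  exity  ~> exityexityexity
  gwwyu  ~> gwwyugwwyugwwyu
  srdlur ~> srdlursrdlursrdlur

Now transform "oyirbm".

oyirbmoyirbmoyirbm

What's happening: write the whole string 3 times in a row.
Doing the same to "oyirbm": "oyirbmoyirbmoyirbm".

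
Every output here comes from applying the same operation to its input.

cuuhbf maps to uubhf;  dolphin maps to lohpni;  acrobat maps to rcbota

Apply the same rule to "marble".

Looking at the pairs, the operation is to delete the first character, then swap each adjacent pair of characters (1↔2, 3↔4, ...).
So "marble" becomes "ralbe".

ralbe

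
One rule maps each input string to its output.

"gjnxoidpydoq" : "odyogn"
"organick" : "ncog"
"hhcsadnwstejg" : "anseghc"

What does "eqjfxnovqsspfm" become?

Each output is the input with this applied: keep every other character starting from the first (positions 1st, 3rd, 5th, ...), then move the first 2 characters to the end (rotate left by 2).
"eqjfxnovqsspfm" → "ejxoqsf" → "xoqsfej".

xoqsfej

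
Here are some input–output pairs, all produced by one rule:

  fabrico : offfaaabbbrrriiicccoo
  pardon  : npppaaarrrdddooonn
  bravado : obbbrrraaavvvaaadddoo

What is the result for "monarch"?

hmmmooonnnaaarrrccchh

Each output is the input with this applied: repeat every character 3 times, then move the last character to the front.
On "monarch" that produces "hmmmooonnnaaarrrccchh".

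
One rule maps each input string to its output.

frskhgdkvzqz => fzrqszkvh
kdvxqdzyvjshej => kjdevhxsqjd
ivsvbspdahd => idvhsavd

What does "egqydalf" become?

Rule — take characters alternately from the front and the back (1st, last, 2nd, 2nd-last, ...), then delete the last 3 characters.
For "egqydalf", step one produces "efglqayd"; step two turns that into "efglq".

efglq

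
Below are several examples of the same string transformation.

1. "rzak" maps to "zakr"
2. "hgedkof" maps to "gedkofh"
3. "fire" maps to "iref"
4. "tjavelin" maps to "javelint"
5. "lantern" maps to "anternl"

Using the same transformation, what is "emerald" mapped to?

meralde

The pattern: move the first character to the end.
On "emerald" that produces "meralde".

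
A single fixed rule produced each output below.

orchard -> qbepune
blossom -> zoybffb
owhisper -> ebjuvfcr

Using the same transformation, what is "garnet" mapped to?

The transformation: shift every letter 13 places forward in the alphabet (wrapping around) — i.e. ROT13, then move the last character to the front.
Starting from "garnet": after the first operation, "tnearg"; after the second, "gtnear".

gtnear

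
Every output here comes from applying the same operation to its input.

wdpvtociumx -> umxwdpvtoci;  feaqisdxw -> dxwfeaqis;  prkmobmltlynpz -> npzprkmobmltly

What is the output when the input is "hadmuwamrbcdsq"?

dsqhadmuwamrbc

Looking at the pairs, the operation is to move the last 3 characters to the front (rotate right by 3).
So "hadmuwamrbcdsq" becomes "dsqhadmuwamrbc".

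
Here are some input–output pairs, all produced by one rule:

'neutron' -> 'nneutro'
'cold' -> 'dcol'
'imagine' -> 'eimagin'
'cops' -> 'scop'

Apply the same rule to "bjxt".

tbjx

What's happening: move the last character to the front.
Applying that to "bjxt" gives "tbjx".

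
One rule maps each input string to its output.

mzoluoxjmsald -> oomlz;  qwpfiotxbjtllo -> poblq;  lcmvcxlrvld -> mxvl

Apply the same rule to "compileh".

mlc

Rule — move the first 2 characters to the end (rotate left by 2), then keep one character in every 3, starting at position 1 (positions 1st, 4th, 7th, ...).
On "compileh" that produces "mlc".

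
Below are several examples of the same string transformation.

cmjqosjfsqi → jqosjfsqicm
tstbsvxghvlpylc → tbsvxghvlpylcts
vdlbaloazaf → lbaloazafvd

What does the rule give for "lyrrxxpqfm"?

rrxxpqfmly

Looking at the pairs, the operation is to move the first 2 characters to the end (rotate left by 2).
Doing the same to "lyrrxxpqfm": "rrxxpqfmly".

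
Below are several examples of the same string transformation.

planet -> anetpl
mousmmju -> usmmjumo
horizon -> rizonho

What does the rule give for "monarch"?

narchmo

The rule is to move the first 2 characters to the end (rotate left by 2).
Applying that to "monarch" gives "narchmo".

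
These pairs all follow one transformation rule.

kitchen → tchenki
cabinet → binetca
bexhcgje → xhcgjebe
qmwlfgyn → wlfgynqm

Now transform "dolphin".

Each output is the input with this applied: move the first 2 characters to the end (rotate left by 2).
Doing the same to "dolphin": "lphindo".

lphindo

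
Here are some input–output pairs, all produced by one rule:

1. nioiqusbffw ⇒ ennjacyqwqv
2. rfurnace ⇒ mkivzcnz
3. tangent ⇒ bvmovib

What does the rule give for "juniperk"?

szmxqvcr

The rule is to reverse the string, then shift every letter 8 places forward in the alphabet (wrapping around).
For "juniperk", step one produces "krepinuj"; step two turns that into "szmxqvcr".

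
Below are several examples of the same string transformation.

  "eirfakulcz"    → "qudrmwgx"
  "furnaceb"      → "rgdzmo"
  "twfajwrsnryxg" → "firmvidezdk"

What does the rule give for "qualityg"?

cgmxuf

In each case the input is transformed by: shift every letter 12 places forward in the alphabet (wrapping around), then delete the last 2 characters.
On "qualityg": the first step gives "cgmxufks", and the second then gives "cgmxuf".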